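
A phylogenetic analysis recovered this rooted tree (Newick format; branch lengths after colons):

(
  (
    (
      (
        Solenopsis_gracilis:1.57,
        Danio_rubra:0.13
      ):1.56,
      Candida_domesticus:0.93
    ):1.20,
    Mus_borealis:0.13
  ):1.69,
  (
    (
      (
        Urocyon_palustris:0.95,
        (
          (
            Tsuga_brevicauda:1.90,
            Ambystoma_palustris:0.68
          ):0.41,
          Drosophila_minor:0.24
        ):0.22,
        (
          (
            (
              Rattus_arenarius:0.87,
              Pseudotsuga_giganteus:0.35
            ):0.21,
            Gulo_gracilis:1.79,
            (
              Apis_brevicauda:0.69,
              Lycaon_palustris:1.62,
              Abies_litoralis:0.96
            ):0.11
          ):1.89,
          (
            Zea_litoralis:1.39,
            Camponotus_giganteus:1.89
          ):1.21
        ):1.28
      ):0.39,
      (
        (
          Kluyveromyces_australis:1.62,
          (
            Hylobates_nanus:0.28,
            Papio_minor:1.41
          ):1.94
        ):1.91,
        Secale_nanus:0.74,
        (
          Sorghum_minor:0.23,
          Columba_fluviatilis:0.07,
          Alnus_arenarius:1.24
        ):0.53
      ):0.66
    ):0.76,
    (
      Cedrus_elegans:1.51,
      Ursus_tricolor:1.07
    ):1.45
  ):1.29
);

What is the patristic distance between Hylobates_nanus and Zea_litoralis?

9.06

The path runs Hylobates_nanus → … → MRCA → … → Zea_litoralis; the MRCA is the node subtending ((Urocyon_palustris,((Tsuga_brevicauda,Ambystoma_palustris),Drosophila_minor),(((Rattus_arenarius,Pseudotsuga_giganteus),Gulo_gracilis,(Apis_brevicauda,Lycaon_palustris,Abies_litoralis)),(Zea_litoralis,Camponotus_giganteus))),((Kluyveromyces_australis,(Hylobates_nanus,Papio_minor)),Secale_nanus,(Sorghum_minor,Columba_fluviatilis,Alnus_arenarius))).
Branch lengths along that path: 0.28 + 1.94 + 1.91 + 0.66 + 0.39 + 1.28 + 1.21 + 1.39 = 9.06.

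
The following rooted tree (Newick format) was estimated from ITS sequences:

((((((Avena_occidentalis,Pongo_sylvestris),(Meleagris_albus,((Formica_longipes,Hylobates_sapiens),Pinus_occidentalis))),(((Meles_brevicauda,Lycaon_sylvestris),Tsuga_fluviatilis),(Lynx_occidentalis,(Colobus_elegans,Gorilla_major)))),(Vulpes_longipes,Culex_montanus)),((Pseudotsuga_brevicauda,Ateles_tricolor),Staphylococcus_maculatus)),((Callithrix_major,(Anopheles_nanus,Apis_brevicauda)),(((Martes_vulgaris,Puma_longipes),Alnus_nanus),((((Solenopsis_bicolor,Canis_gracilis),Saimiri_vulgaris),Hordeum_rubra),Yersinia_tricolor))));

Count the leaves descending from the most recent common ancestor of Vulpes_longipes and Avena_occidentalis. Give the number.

14

The MRCA of Vulpes_longipes and Avena_occidentalis is the node subtending ((((Avena_occidentalis,Pongo_sylvestris),(Meleagris_albus,((Formica_longipes,Hylobates_sapiens),Pinus_occidentalis))),(((Meles_brevicauda,Lycaon_sylvestris),Tsuga_fluviatilis),(Lynx_occidentalis,(Colobus_elegans,Gorilla_major)))),(Vulpes_longipes,Culex_montanus)).
That clade contains 14 terminal taxa: Avena_occidentalis, Colobus_elegans, Culex_montanus, Formica_longipes, Gorilla_major, Hylobates_sapiens, Lycaon_sylvestris, Lynx_occidentalis, Meleagris_albus, Meles_brevicauda, Pinus_occidentalis, Pongo_sylvestris, Tsuga_fluviatilis, Vulpes_longipes.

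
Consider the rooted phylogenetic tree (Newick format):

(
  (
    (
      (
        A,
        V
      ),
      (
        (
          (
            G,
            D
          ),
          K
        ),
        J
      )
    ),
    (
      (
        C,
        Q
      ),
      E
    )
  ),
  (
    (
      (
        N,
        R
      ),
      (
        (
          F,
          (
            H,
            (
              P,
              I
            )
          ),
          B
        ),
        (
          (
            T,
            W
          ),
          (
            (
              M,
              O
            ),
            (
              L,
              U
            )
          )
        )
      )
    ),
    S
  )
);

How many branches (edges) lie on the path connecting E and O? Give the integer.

10

The MRCA of E and O is the root of the tree.
From E up to that node: 3 branches. From O up to the same node: 7 branches. Total: 3 + 7 = 10.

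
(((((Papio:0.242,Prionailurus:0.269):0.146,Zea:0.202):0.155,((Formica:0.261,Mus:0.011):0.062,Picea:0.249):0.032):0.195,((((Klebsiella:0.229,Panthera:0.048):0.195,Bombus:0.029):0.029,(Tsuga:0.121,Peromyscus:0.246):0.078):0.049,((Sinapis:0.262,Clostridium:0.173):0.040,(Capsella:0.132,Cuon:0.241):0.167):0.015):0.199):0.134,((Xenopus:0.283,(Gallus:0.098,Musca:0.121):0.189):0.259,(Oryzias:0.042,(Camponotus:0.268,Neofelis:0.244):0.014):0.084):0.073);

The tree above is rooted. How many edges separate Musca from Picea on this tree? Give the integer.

8

The MRCA of Musca and Picea is the root of the tree.
From Musca up to that node: 4 branches. From Picea up to the same node: 4 branches. Total: 4 + 4 = 8.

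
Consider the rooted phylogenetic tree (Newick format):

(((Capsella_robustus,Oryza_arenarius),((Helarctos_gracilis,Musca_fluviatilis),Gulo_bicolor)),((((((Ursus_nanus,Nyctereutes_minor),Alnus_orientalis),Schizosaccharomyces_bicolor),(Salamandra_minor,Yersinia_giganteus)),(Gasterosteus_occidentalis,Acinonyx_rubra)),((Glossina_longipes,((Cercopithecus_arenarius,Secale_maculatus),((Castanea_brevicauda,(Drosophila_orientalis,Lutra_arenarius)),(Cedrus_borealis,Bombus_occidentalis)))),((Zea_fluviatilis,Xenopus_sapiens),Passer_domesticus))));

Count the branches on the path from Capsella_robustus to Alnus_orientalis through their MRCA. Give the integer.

The MRCA of Capsella_robustus and Alnus_orientalis is the root of the tree.
From Capsella_robustus up to that node: 3 branches. From Alnus_orientalis up to the same node: 6 branches. Total: 3 + 6 = 9.

9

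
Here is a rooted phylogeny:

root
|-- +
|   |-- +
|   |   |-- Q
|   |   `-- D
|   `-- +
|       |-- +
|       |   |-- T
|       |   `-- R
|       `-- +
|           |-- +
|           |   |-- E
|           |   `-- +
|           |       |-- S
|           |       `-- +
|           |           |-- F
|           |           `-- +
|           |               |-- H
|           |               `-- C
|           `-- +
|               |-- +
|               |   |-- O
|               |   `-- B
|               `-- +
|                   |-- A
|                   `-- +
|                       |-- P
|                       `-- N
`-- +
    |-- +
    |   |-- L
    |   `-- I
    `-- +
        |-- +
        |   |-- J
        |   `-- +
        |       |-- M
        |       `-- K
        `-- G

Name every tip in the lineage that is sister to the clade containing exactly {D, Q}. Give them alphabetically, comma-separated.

A, B, C, E, F, H, N, O, P, R, S, T

The clade containing exactly {D, Q} attaches to the tree at the node subtending ((Q,D),((T,R),((E,(S,(F,(H,C)))),((O,B),(A,(P,N)))))).
The other lineage descending from that same node — the sister group — is ((T,R),((E,(S,(F,(H,C)))),((O,B),(A,(P,N))))); its 12 tips in alphabetical order are the answer.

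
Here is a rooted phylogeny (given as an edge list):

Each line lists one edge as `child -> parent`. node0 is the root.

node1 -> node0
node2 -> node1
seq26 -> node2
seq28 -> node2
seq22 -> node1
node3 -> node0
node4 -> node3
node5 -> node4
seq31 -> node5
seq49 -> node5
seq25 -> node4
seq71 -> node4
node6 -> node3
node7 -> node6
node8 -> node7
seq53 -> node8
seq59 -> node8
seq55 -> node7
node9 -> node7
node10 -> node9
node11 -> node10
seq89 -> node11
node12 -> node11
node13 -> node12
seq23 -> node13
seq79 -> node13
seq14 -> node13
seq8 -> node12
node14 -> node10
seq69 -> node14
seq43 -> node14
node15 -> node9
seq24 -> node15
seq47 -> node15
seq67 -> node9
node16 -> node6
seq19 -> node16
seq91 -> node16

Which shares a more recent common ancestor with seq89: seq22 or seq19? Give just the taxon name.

seq19

The MRCA of seq89 and seq19 subtends (((seq53,seq59),seq55,(((seq89,((seq23,seq79,seq14),seq8)),(seq69,seq43)),(seq24,seq47),seq67)),(seq19,seq91)) (15 taxa).
The MRCA of seq89 and seq22 is the root, subtending the entire tree (22 taxa).
The first is nested inside the second, so seq89 shares a more recent common ancestor with seq19.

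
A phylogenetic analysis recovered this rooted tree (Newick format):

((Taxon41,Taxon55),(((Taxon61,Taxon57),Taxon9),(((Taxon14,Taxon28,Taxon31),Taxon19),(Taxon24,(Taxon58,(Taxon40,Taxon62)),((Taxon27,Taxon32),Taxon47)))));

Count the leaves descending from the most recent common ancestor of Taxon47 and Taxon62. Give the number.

The MRCA of Taxon47 and Taxon62 is the node subtending (Taxon24,(Taxon58,(Taxon40,Taxon62)),((Taxon27,Taxon32),Taxon47)).
That clade contains 7 terminal taxa: Taxon24, Taxon27, Taxon32, Taxon40, Taxon47, Taxon58, Taxon62.

7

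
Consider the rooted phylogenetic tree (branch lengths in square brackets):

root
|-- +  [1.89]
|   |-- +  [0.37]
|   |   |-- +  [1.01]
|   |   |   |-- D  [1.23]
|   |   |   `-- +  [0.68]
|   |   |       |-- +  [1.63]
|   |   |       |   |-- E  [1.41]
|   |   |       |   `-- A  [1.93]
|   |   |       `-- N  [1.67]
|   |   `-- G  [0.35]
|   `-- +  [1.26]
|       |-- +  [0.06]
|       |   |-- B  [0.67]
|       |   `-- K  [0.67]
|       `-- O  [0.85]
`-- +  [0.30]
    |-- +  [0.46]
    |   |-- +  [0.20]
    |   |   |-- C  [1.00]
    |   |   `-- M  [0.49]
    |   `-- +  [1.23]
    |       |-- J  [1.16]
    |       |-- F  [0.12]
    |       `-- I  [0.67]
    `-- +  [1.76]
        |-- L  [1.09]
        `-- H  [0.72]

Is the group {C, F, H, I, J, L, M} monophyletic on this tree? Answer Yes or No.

The most recent common ancestor of these taxa subtends (((C,M),(J,F,I)),(L,H)).
That clade has exactly 7 tips — every listed taxon and nothing else — so the group is monophyletic.

Yes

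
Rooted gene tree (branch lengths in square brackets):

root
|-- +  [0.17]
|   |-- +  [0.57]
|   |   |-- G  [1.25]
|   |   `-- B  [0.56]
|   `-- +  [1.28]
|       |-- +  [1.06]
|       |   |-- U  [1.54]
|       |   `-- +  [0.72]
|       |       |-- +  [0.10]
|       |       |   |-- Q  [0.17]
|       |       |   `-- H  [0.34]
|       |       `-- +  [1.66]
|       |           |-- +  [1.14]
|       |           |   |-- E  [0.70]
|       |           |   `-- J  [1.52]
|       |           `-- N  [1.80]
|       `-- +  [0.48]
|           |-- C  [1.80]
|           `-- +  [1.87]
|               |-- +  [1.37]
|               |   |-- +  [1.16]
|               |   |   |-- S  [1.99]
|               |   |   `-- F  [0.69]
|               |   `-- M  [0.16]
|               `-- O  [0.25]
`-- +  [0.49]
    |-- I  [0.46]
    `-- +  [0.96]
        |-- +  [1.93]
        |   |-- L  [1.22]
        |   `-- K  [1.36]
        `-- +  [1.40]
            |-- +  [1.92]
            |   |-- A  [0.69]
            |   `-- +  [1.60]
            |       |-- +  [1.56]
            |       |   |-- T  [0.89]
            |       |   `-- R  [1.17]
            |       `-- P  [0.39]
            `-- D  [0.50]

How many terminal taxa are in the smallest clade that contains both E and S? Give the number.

11

The MRCA of E and S is the node subtending ((U,((Q,H),((E,J),N))),(C,(((S,F),M),O))).
That clade contains 11 terminal taxa: C, E, F, H, J, M, N, O, Q, S, U.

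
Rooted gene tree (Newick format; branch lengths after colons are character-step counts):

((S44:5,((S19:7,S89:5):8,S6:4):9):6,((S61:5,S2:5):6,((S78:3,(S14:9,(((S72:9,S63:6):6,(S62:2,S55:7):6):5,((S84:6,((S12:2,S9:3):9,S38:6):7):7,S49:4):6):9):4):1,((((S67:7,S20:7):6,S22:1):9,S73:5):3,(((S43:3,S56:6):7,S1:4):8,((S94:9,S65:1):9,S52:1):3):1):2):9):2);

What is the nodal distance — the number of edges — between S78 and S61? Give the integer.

5

The MRCA of S78 and S61 is the node subtending ((S61,S2),((S78,(S14,(((S72,S63),(S62,S55)),((S84,((S12,S9),S38)),S49)))),((((S67,S20),S22),S73),(((S43,S56),S1),((S94,S65),S52))))).
From S78 up to that node: 3 branches. From S61 up to the same node: 2 branches. Total: 3 + 2 = 5.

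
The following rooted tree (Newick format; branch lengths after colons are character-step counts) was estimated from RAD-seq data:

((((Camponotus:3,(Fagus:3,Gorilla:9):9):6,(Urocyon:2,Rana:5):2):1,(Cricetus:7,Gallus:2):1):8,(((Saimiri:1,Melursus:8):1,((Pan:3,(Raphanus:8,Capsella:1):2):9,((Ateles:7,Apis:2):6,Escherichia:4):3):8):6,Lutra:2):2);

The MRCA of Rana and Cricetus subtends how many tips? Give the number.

7

The MRCA of Rana and Cricetus is the node subtending (((Camponotus,(Fagus,Gorilla)),(Urocyon,Rana)),(Cricetus,Gallus)).
That clade contains 7 terminal taxa: Camponotus, Cricetus, Fagus, Gallus, Gorilla, Rana, Urocyon.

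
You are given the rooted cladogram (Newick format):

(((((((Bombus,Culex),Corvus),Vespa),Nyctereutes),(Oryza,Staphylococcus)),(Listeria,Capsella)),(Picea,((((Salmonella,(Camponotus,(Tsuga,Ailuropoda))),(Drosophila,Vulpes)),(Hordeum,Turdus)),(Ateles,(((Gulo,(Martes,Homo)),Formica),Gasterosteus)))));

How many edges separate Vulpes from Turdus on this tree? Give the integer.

5

The MRCA of Vulpes and Turdus is the node subtending (((Salmonella,(Camponotus,(Tsuga,Ailuropoda))),(Drosophila,Vulpes)),(Hordeum,Turdus)).
From Vulpes up to that node: 3 branches. From Turdus up to the same node: 2 branches. Total: 3 + 2 = 5.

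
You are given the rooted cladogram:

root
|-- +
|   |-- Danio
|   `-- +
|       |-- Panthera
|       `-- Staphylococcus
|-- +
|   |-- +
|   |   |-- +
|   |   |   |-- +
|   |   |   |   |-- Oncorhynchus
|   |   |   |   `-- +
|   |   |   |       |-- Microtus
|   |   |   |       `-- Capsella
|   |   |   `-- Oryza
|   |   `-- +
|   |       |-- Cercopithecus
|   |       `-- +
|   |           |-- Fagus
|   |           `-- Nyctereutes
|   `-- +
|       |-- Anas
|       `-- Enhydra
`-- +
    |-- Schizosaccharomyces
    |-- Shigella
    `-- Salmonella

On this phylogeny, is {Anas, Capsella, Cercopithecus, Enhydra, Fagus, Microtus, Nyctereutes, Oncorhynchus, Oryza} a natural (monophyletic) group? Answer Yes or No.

The most recent common ancestor of these taxa subtends ((((Oncorhynchus,(Microtus,Capsella)),Oryza),(Cercopithecus,(Fagus,Nyctereutes))),(Anas,Enhydra)).
That clade has exactly 9 tips — every listed taxon and nothing else — so the group is monophyletic.

Yes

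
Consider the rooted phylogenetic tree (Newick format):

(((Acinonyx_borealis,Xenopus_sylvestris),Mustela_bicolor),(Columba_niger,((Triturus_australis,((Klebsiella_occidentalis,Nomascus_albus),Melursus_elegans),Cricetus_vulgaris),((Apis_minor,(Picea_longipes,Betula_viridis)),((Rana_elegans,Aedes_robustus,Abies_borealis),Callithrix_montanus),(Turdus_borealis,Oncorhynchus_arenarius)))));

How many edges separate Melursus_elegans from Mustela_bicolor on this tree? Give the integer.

7

The MRCA of Melursus_elegans and Mustela_bicolor is the root of the tree.
From Melursus_elegans up to that node: 5 branches. From Mustela_bicolor up to the same node: 2 branches. Total: 5 + 2 = 7.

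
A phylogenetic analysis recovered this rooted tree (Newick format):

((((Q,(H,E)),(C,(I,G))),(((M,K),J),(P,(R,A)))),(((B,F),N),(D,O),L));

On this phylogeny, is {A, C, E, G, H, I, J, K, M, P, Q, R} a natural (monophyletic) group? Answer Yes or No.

The most recent common ancestor of these taxa subtends (((Q,(H,E)),(C,(I,G))),(((M,K),J),(P,(R,A)))).
That clade has exactly 12 tips — every listed taxon and nothing else — so the group is monophyletic.

Yes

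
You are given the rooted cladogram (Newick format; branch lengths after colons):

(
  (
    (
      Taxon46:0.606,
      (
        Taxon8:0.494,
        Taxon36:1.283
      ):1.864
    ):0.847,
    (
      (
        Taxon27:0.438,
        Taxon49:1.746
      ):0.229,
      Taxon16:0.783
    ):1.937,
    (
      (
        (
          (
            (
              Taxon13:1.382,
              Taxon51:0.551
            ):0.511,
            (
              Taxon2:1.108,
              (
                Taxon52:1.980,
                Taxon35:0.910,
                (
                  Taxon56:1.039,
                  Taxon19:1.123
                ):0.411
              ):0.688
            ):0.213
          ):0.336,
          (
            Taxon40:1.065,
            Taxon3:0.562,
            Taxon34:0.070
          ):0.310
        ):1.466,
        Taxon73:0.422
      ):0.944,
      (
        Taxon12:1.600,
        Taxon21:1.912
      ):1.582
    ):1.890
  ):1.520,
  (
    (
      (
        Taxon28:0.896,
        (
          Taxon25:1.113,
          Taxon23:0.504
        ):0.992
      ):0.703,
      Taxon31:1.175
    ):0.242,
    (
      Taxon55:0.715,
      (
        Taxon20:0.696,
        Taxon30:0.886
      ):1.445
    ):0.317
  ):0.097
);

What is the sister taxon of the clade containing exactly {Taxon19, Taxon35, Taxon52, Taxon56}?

Taxon2

The clade containing exactly {Taxon19, Taxon35, Taxon52, Taxon56} attaches to the tree at the node subtending (Taxon2,(Taxon52,Taxon35,(Taxon56,Taxon19))).
The other lineage descending from that same node — the sister group — is the single tip Taxon2.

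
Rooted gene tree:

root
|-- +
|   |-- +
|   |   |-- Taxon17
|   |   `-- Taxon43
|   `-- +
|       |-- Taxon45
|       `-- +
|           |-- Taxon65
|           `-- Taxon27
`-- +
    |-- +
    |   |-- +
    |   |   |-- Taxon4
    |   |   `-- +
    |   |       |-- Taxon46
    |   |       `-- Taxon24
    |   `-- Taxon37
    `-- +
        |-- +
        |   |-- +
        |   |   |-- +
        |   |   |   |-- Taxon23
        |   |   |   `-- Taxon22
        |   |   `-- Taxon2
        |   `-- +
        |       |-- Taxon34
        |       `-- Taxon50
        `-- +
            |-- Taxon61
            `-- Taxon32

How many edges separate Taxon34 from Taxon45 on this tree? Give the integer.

The MRCA of Taxon34 and Taxon45 is the root of the tree.
From Taxon34 up to that node: 5 branches. From Taxon45 up to the same node: 3 branches. Total: 5 + 3 = 8.

8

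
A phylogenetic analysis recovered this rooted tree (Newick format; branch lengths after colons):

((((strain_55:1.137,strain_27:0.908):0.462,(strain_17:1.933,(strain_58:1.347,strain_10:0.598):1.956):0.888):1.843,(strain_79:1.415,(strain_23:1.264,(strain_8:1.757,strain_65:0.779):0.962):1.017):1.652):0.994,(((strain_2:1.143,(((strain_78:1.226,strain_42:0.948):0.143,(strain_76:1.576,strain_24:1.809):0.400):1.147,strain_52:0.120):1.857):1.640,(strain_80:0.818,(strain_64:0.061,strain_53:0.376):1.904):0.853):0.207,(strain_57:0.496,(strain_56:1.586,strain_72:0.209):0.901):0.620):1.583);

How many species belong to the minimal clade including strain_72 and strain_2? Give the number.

12

The MRCA of strain_72 and strain_2 is the node subtending (((strain_2,(((strain_78,strain_42),(strain_76,strain_24)),strain_52)),(strain_80,(strain_64,strain_53))),(strain_57,(strain_56,strain_72))).
That clade contains 12 terminal taxa: strain_2, strain_24, strain_42, strain_52, strain_53, strain_56, strain_57, strain_64, strain_72, strain_76, strain_78, strain_80.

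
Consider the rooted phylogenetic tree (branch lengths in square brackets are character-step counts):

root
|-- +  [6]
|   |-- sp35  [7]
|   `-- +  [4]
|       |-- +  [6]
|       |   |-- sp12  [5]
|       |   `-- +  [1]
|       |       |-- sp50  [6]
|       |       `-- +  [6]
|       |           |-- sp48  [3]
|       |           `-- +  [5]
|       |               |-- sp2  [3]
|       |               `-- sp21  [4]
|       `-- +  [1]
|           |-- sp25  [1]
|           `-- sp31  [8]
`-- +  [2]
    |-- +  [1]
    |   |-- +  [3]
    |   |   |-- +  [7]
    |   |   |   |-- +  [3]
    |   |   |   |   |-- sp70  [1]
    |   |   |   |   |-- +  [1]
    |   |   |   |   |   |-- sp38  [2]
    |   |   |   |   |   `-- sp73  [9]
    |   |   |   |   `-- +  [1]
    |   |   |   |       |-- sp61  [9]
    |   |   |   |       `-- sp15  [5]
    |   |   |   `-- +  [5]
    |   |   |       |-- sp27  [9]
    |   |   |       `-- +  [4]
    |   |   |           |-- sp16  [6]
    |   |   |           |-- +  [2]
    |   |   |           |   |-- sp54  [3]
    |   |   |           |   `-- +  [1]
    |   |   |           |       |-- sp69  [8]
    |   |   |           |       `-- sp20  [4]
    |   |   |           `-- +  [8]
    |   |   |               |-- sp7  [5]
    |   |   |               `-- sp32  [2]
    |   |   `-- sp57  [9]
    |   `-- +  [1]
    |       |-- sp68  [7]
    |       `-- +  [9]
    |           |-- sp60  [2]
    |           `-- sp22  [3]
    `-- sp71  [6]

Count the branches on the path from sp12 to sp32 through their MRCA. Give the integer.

The MRCA of sp12 and sp32 is the root of the tree.
From sp12 up to that node: 4 branches. From sp32 up to the same node: 8 branches. Total: 4 + 8 = 12.

12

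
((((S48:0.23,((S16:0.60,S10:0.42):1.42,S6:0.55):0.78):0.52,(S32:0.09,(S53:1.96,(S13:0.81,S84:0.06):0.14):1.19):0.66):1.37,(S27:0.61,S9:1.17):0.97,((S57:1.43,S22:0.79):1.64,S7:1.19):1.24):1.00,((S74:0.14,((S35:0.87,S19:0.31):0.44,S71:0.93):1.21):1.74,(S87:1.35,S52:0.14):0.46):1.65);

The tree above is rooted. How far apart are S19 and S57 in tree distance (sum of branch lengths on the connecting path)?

The path runs S19 → … → MRCA → … → S57; the MRCA is the root of the tree.
Branch lengths along that path: 0.31 + 0.44 + 1.21 + 1.74 + 1.65 + 1.00 + 1.24 + 1.64 + 1.43 = 10.66.

10.66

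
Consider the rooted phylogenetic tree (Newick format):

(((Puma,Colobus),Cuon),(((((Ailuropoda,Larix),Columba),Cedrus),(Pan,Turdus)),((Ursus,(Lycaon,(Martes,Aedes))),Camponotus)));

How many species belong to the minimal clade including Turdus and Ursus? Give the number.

11

The MRCA of Turdus and Ursus is the node subtending (((((Ailuropoda,Larix),Columba),Cedrus),(Pan,Turdus)),((Ursus,(Lycaon,(Martes,Aedes))),Camponotus)).
That clade contains 11 terminal taxa: Aedes, Ailuropoda, Camponotus, Cedrus, Columba, Larix, Lycaon, Martes, Pan, Turdus, Ursus.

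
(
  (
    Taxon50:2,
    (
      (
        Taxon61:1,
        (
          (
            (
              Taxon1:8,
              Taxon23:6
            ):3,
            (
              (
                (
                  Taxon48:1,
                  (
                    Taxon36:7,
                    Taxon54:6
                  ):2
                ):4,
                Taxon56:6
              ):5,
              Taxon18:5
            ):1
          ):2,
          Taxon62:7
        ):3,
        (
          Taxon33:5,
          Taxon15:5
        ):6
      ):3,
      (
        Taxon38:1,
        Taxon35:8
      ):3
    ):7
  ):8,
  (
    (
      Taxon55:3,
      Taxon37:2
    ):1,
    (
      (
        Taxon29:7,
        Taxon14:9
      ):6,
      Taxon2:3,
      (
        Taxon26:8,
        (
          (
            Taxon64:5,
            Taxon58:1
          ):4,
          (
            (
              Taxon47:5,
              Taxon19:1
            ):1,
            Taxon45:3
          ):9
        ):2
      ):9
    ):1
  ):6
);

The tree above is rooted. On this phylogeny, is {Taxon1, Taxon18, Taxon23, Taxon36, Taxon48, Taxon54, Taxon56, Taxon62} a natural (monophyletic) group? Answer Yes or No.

Yes

The most recent common ancestor of these taxa subtends (((Taxon1,Taxon23),(((Taxon48,(Taxon36,Taxon54)),Taxon56),Taxon18)),Taxon62).
That clade has exactly 8 tips — every listed taxon and nothing else — so the group is monophyletic.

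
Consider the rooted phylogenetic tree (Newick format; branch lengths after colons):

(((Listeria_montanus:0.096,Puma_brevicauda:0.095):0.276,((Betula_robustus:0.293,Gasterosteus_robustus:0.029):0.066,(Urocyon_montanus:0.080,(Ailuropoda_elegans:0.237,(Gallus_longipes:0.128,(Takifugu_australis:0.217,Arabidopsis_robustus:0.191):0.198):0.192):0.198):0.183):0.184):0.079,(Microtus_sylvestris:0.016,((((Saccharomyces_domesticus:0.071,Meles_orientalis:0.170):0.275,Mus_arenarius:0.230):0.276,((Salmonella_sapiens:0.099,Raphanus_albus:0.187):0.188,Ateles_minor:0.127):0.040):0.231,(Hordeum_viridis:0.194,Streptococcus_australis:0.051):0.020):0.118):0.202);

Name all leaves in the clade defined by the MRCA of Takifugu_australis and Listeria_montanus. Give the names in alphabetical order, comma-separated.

Tracing Takifugu_australis: it sits inside (Takifugu_australis,Arabidopsis_robustus).
Tracing Listeria_montanus: it sits inside (Listeria_montanus,Puma_brevicauda).
The smallest clade enclosing both is ((Listeria_montanus,Puma_brevicauda),((Betula_robustus,Gasterosteus_robustus),(Urocyon_montanus,(Ailuropoda_elegans,(Gallus_longipes,(Takifugu_australis,Arabidopsis_robustus)))))); the answer is its 9 terminal taxa in alphabetical order.

Ailuropoda_elegans, Arabidopsis_robustus, Betula_robustus, Gallus_longipes, Gasterosteus_robustus, Listeria_montanus, Puma_brevicauda, Takifugu_australis, Urocyon_montanus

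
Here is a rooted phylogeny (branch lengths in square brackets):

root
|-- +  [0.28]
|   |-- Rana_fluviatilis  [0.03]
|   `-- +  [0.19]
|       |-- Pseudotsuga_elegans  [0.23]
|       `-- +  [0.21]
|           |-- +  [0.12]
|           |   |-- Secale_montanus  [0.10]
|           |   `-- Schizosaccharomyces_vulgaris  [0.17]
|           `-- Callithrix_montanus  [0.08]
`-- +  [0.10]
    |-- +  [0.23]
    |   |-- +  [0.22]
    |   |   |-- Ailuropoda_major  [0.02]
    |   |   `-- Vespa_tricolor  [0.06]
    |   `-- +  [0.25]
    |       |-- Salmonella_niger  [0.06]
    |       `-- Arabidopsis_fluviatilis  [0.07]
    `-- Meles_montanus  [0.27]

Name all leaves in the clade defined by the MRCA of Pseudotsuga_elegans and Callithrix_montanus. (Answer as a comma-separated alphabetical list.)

Callithrix_montanus, Pseudotsuga_elegans, Schizosaccharomyces_vulgaris, Secale_montanus

Tracing Pseudotsuga_elegans: it sits inside (Pseudotsuga_elegans,((Secale_montanus,Schizosaccharomyces_vulgaris),Callithrix_montanus)).
Tracing Callithrix_montanus: it sits inside ((Secale_montanus,Schizosaccharomyces_vulgaris),Callithrix_montanus).
The smallest clade enclosing both is (Pseudotsuga_elegans,((Secale_montanus,Schizosaccharomyces_vulgaris),Callithrix_montanus)); the answer is its 4 terminal taxa in alphabetical order.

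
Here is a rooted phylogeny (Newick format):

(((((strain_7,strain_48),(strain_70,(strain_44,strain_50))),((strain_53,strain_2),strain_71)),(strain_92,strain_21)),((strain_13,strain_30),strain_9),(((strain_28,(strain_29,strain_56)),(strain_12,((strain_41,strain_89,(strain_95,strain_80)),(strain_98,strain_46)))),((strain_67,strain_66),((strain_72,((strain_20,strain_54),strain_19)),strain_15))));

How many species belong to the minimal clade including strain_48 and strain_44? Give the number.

The MRCA of strain_48 and strain_44 is the node subtending ((strain_7,strain_48),(strain_70,(strain_44,strain_50))).
That clade contains 5 terminal taxa: strain_44, strain_48, strain_50, strain_7, strain_70.

5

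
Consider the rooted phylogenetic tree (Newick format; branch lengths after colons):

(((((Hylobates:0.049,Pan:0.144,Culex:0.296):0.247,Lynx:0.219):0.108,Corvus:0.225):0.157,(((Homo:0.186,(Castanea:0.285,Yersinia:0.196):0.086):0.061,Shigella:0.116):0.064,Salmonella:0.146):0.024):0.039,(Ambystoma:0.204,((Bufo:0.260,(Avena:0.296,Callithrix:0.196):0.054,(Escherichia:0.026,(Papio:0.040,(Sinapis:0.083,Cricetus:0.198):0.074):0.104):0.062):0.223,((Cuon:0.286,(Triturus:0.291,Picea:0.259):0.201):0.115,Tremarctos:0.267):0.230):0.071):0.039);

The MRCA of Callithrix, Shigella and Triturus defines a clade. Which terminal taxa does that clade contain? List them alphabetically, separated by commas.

Tracing Callithrix: it sits inside (Avena,Callithrix).
Tracing Shigella: it sits inside ((Homo,(Castanea,Yersinia)),Shigella).
Tracing Triturus: it sits inside (Triturus,Picea).
The smallest clade enclosing all 3 is the whole tree (their MRCA is the root), so the answer is all 22 tips in alphabetical order.

Ambystoma, Avena, Bufo, Callithrix, Castanea, Corvus, Cricetus, Culex, Cuon, Escherichia, Homo, Hylobates, Lynx, Pan, Papio, Picea, Salmonella, Shigella, Sinapis, Tremarctos, Triturus, Yersinia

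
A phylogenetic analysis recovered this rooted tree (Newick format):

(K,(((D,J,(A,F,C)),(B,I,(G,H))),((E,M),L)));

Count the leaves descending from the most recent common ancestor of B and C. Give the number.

9

The MRCA of B and C is the node subtending ((D,J,(A,F,C)),(B,I,(G,H))).
That clade contains 9 terminal taxa: A, B, C, D, F, G, H, I, J.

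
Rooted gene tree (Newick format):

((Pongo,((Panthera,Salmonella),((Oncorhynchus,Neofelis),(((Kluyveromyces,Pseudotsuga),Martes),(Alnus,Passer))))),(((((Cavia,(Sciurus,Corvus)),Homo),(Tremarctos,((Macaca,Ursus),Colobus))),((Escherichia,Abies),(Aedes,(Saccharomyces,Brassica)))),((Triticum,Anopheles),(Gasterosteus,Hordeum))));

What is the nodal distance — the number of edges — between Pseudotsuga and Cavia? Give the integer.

13

The MRCA of Pseudotsuga and Cavia is the root of the tree.
From Pseudotsuga up to that node: 7 branches. From Cavia up to the same node: 6 branches. Total: 7 + 6 = 13.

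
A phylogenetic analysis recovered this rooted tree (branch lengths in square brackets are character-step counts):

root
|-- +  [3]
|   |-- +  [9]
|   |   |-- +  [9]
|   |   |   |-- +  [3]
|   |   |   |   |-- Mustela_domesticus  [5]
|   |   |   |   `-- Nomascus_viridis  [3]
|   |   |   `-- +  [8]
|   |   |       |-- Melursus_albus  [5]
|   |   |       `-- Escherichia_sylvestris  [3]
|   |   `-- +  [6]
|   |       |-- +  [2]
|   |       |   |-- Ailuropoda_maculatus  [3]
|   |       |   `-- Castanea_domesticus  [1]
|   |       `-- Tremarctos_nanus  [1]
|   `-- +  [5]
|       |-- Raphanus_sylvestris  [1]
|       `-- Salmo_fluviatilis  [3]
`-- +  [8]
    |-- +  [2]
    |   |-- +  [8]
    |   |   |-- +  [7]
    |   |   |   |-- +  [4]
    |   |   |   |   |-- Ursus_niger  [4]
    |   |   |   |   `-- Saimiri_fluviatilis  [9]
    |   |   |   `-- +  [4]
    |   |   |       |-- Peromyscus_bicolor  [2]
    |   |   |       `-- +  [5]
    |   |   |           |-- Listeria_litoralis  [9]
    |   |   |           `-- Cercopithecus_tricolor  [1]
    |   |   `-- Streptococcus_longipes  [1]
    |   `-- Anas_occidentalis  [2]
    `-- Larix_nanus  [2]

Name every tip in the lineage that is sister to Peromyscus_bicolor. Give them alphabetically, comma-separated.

Peromyscus_bicolor attaches to the tree at the node subtending (Peromyscus_bicolor,(Listeria_litoralis,Cercopithecus_tricolor)).
The other lineage descending from that same node — the sister group — is (Listeria_litoralis,Cercopithecus_tricolor); its 2 tips in alphabetical order are the answer.

Cercopithecus_tricolor, Listeria_litoralis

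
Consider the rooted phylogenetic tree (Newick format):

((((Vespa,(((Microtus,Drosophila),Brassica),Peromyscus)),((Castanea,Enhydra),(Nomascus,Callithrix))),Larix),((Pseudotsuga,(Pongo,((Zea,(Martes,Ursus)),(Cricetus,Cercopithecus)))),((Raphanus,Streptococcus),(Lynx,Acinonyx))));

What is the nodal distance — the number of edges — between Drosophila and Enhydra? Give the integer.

The MRCA of Drosophila and Enhydra is the node subtending ((Vespa,(((Microtus,Drosophila),Brassica),Peromyscus)),((Castanea,Enhydra),(Nomascus,Callithrix))).
From Drosophila up to that node: 5 branches. From Enhydra up to the same node: 3 branches. Total: 5 + 3 = 8.

8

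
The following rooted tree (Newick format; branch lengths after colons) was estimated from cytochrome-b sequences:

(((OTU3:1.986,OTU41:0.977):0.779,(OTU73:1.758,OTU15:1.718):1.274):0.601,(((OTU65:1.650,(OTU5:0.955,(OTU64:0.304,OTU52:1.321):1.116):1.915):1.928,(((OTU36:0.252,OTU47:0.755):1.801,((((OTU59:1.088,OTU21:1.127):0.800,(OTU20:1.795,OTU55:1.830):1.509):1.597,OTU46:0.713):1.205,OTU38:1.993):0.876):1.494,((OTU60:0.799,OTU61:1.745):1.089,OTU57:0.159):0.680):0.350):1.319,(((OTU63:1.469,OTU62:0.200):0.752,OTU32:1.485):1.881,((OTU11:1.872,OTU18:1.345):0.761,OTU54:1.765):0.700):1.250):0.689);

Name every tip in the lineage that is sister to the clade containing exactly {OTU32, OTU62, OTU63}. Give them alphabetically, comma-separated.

The clade containing exactly {OTU32, OTU62, OTU63} attaches to the tree at the node subtending (((OTU63,OTU62),OTU32),((OTU11,OTU18),OTU54)).
The other lineage descending from that same node — the sister group — is ((OTU11,OTU18),OTU54); its 3 tips in alphabetical order are the answer.

OTU11, OTU18, OTU54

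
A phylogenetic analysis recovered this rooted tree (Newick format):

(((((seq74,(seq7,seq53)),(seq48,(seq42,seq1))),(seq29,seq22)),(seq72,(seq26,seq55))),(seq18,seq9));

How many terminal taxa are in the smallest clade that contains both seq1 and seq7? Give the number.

6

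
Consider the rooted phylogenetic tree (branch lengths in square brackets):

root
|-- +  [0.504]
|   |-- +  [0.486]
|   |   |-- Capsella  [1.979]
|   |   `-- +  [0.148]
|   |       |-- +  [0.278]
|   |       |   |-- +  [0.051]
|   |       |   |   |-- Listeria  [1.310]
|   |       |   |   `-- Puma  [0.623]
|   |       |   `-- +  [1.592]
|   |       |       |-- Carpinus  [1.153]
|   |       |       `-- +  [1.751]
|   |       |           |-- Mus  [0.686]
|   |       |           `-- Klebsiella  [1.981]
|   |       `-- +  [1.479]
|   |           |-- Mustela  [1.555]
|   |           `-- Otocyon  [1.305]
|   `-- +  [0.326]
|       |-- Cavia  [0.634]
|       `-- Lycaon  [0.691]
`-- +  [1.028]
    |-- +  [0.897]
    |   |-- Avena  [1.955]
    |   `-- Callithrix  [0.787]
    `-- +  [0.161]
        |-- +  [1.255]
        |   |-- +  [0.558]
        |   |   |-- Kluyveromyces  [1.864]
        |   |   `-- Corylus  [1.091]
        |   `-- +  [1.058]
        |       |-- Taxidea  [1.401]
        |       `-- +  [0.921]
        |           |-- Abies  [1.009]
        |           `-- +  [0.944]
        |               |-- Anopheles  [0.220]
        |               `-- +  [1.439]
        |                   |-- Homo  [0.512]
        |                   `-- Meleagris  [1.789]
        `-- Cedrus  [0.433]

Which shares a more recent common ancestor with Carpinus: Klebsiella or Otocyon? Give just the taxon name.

Klebsiella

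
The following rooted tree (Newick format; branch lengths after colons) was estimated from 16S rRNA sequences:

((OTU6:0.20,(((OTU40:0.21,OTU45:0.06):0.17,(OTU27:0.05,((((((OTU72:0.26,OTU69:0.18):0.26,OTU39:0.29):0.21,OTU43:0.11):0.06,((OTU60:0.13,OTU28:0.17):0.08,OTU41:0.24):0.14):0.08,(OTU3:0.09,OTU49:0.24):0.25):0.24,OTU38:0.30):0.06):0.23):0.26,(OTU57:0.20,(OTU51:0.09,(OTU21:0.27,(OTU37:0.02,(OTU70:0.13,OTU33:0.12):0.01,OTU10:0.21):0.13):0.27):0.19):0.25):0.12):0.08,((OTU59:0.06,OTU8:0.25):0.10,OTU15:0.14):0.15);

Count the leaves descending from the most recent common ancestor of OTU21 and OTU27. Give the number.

The MRCA of OTU21 and OTU27 is the node subtending (((OTU40,OTU45),(OTU27,((((((OTU72,OTU69),OTU39),OTU43),((OTU60,OTU28),OTU41)),(OTU3,OTU49)),OTU38))),(OTU57,(OTU51,(OTU21,(OTU37,(OTU70,OTU33),OTU10))))).
That clade contains 20 terminal taxa: OTU10, OTU21, OTU27, OTU28, OTU3, OTU33, OTU37, OTU38, OTU39, OTU40, OTU41, OTU43, OTU45, OTU49, OTU51, OTU57, OTU60, OTU69, OTU70, OTU72.

20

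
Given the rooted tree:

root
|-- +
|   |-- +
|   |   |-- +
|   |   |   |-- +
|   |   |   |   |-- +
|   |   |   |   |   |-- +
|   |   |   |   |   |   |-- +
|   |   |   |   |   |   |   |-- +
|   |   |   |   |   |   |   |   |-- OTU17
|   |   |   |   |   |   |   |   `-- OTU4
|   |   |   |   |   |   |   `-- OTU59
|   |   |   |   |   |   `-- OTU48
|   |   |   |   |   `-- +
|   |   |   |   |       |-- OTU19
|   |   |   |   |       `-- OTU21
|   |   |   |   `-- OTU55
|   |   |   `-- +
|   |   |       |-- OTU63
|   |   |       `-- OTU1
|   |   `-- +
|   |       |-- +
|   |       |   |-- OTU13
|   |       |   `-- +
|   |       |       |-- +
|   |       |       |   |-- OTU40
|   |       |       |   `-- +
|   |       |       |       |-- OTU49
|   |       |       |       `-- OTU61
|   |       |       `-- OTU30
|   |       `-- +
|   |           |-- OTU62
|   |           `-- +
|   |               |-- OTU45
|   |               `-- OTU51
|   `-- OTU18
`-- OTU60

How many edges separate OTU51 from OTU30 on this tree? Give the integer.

6

The MRCA of OTU51 and OTU30 is the node subtending ((OTU13,((OTU40,(OTU49,OTU61)),OTU30)),(OTU62,(OTU45,OTU51))).
From OTU51 up to that node: 3 branches. From OTU30 up to the same node: 3 branches. Total: 3 + 3 = 6.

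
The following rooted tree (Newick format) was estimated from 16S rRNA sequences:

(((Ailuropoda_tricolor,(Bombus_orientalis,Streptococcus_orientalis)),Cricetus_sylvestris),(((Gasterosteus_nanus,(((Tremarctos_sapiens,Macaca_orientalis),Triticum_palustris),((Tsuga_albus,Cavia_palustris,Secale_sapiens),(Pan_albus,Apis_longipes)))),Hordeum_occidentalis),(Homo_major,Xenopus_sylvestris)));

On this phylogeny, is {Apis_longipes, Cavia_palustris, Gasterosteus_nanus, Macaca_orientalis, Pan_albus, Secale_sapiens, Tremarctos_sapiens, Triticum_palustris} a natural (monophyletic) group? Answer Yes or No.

The MRCA of the listed taxa subtends (Gasterosteus_nanus,(((Tremarctos_sapiens,Macaca_orientalis),Triticum_palustris),((Tsuga_albus,Cavia_palustris,Secale_sapiens),(Pan_albus,Apis_longipes)))).
That clade also contains Tsuga_albus, which is not in the proposed group, so the group is not monophyletic.

No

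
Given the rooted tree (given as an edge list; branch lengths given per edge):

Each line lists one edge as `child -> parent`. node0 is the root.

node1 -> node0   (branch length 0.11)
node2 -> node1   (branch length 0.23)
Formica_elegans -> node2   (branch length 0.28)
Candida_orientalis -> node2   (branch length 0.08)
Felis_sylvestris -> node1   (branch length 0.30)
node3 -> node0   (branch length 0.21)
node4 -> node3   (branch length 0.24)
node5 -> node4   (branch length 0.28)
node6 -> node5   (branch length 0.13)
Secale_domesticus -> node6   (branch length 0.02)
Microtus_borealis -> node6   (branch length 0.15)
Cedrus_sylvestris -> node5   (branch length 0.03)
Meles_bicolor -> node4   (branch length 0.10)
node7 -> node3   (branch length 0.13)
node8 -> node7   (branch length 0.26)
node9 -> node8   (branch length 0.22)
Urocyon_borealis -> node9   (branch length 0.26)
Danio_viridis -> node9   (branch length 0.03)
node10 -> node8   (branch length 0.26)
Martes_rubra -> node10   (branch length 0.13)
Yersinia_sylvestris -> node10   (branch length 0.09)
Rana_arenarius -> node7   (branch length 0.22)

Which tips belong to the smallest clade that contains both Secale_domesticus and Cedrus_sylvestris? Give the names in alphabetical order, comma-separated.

Cedrus_sylvestris, Microtus_borealis, Secale_domesticus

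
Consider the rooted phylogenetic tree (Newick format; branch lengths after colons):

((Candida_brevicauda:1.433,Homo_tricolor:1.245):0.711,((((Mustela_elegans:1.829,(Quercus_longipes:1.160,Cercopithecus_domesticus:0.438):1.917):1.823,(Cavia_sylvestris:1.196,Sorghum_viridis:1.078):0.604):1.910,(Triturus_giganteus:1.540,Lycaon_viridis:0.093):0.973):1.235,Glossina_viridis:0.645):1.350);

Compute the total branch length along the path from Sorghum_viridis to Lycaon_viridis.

4.658

The path runs Sorghum_viridis → … → MRCA → … → Lycaon_viridis; the MRCA is the node subtending (((Mustela_elegans,(Quercus_longipes,Cercopithecus_domesticus)),(Cavia_sylvestris,Sorghum_viridis)),(Triturus_giganteus,Lycaon_viridis)).
Branch lengths along that path: 1.078 + 0.604 + 1.910 + 0.973 + 0.093 = 4.658.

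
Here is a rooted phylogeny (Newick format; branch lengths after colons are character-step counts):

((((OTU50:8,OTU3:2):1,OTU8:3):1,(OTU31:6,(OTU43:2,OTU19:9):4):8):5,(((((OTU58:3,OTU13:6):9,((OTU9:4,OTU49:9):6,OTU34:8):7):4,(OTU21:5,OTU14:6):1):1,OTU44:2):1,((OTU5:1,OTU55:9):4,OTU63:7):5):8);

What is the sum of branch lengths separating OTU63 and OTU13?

33

The path runs OTU63 → … → MRCA → … → OTU13; the MRCA is the node subtending (((((OTU58,OTU13),((OTU9,OTU49),OTU34)),(OTU21,OTU14)),OTU44),((OTU5,OTU55),OTU63)).
Branch lengths along that path: 7 + 5 + 1 + 1 + 4 + 9 + 6 = 33.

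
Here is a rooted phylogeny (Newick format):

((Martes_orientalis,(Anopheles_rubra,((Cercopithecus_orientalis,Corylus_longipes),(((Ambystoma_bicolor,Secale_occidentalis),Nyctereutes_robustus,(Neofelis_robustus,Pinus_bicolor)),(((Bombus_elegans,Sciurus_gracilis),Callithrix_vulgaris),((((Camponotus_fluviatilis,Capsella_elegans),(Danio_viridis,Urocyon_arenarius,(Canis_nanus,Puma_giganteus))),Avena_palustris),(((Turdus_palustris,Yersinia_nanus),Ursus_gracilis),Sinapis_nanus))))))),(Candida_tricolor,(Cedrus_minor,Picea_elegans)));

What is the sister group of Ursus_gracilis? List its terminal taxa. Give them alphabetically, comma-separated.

Turdus_palustris, Yersinia_nanus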